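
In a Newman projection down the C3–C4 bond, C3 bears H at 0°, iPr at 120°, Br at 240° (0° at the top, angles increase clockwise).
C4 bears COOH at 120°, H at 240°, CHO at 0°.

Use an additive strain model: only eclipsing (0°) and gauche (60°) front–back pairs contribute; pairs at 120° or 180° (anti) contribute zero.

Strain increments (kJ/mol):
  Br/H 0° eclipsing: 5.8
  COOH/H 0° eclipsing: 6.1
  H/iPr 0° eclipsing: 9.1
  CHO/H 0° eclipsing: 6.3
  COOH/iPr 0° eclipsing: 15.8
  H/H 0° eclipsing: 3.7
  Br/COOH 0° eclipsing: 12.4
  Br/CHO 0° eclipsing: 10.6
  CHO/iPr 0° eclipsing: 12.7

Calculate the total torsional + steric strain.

27.9 kJ/mol

This conformer is eclipsed. H at 0° is eclipsed with CHO at 0° (6.3); iPr at 120° is eclipsed with COOH at 120° (15.8); Br at 240° is eclipsed with H at 240° (5.8). Total 27.9 kJ/mol.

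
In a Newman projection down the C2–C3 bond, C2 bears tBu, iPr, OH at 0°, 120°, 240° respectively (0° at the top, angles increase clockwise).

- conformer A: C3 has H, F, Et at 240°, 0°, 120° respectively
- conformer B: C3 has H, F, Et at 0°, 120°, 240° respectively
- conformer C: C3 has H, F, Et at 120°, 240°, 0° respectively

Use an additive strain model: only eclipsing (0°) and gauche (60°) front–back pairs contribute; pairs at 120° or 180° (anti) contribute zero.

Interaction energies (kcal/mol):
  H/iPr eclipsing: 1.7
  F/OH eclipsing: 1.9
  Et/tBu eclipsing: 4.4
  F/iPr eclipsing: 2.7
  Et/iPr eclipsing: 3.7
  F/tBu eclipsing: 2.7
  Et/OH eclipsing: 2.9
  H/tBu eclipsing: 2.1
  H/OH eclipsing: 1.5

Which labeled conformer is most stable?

B

A (eclipsed): tBu–F eclipsed, iPr–Et eclipsed, OH–H eclipsed; 2.7 + 3.7 + 1.5 = 7.9 kcal/mol.
B (eclipsed): tBu–H eclipsed, iPr–F eclipsed, OH–Et eclipsed; 2.1 + 2.7 + 2.9 = 7.7 kcal/mol.
C (eclipsed): tBu–Et eclipsed, iPr–H eclipsed, OH–F eclipsed; 4.4 + 1.7 + 1.9 = 8.0 kcal/mol.
B has the lowest total (7.7 kcal/mol).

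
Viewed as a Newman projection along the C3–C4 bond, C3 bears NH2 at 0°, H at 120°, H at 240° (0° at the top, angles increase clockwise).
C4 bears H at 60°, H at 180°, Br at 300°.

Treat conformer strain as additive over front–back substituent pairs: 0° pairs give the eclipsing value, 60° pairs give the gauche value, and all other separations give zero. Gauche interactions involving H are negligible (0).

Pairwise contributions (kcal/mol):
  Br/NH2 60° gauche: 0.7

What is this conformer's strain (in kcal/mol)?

This conformer (staggered): NH2(0°)/Br(300°) gauche 0.7 → 0.7 kcal/mol.

0.7 kcal/mol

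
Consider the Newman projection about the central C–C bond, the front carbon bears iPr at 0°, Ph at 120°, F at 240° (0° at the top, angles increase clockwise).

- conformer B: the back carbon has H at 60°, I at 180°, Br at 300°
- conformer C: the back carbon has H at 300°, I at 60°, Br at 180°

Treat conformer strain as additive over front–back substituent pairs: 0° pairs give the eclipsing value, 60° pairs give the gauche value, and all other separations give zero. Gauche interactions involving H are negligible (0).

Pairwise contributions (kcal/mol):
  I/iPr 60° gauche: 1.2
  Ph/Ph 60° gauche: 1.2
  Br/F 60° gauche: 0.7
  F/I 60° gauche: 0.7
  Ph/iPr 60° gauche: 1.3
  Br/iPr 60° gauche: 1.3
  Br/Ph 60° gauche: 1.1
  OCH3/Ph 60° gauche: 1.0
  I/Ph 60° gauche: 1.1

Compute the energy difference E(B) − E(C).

-0.3 kcal/mol

B is staggered. iPr at 0° is gauche with Br at 300° (1.3); Ph at 120° is gauche with I at 180° (1.1); F at 240° is gauche with I at 180° (0.7); F at 240° is gauche with Br at 300° (0.7). Total 3.8 kcal/mol.
C is staggered. iPr at 0° is gauche with I at 60° (1.2); Ph at 120° is gauche with I at 60° (1.1); Ph at 120° is gauche with Br at 180° (1.1); F at 240° is gauche with Br at 180° (0.7). Total 4.1 kcal/mol.
E(B) − E(C) = 3.8 − 4.1 = -0.3 kcal/mol.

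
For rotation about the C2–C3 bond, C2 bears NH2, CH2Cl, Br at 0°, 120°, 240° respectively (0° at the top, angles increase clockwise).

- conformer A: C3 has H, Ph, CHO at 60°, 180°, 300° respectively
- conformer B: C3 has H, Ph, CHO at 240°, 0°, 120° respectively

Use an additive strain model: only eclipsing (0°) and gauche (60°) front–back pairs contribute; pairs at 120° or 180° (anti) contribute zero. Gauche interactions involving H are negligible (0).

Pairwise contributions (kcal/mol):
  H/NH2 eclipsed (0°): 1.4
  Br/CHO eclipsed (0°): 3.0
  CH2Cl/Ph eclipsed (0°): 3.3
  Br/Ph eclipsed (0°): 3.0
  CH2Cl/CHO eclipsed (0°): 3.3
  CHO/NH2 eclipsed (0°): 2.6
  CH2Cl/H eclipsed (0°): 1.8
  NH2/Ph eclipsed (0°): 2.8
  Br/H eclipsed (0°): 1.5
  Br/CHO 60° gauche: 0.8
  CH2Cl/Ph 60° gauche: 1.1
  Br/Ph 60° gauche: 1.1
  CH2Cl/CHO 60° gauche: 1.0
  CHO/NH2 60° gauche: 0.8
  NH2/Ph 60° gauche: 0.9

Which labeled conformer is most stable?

A

A (staggered): NH2(0°)/CHO(300°) gauche 0.8; CH2Cl(120°)/Ph(180°) gauche 1.1; Br(240°)/Ph(180°) gauche 1.1; Br(240°)/CHO(300°) gauche 0.8 → 3.8 kcal/mol.
B (eclipsed): NH2(0°)/Ph(0°) eclipsed 2.8; CH2Cl(120°)/CHO(120°) eclipsed 3.3; Br(240°)/H(240°) eclipsed 1.5 → 7.6 kcal/mol.
A has the lowest total (3.8 kcal/mol).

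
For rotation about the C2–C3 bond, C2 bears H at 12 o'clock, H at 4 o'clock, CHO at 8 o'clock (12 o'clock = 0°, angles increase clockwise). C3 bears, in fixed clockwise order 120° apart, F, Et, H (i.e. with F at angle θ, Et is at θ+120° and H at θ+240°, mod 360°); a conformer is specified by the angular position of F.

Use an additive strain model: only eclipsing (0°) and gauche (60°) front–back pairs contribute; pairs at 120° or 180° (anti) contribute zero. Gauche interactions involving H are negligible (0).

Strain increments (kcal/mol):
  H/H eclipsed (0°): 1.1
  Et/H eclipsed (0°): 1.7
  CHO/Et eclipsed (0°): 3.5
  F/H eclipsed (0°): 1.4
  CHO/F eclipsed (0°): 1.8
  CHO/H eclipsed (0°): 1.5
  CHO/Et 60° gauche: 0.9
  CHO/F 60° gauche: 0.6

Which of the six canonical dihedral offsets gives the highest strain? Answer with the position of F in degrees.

120°

F at 0° is eclipsed. H at 0° is eclipsed with F at 0° (1.4); H at 120° is eclipsed with Et at 120° (1.7); CHO at 240° is eclipsed with H at 240° (1.5). Total 4.6 kcal/mol.
F at 60° is staggered. CHO at 240° is gauche with Et at 180° (0.9). Total 0.9 kcal/mol.
F at 120° is eclipsed. H at 0° is eclipsed with H at 0° (1.1); H at 120° is eclipsed with F at 120° (1.4); CHO at 240° is eclipsed with Et at 240° (3.5). Total 6.0 kcal/mol.
F at 180° is staggered. CHO at 240° is gauche with F at 180° (0.6); CHO at 240° is gauche with Et at 300° (0.9). Total 1.5 kcal/mol.
F at 240° is eclipsed. H at 0° is eclipsed with Et at 0° (1.7); H at 120° is eclipsed with H at 120° (1.1); CHO at 240° is eclipsed with F at 240° (1.8). Total 4.6 kcal/mol.
F at 300° is staggered. CHO at 240° is gauche with F at 300° (0.6). Total 0.6 kcal/mol.
The maximum (6.0 kcal/mol) occurs with F at 120°.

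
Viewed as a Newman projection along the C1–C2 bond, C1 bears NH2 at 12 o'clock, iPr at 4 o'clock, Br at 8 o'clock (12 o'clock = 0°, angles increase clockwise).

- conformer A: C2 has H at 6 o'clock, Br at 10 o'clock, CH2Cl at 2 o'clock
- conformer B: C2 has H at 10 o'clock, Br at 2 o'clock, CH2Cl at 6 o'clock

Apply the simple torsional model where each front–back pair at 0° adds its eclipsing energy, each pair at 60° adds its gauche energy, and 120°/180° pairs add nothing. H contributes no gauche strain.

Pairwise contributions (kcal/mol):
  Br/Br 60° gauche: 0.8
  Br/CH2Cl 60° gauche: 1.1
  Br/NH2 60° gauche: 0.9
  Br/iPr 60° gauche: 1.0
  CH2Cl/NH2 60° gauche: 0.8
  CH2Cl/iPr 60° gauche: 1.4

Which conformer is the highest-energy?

B

A (staggered): NH2(0°)/Br(300°) gauche 0.9; NH2(0°)/CH2Cl(60°) gauche 0.8; iPr(120°)/CH2Cl(60°) gauche 1.4; Br(240°)/Br(300°) gauche 0.8 → 3.9 kcal/mol.
B (staggered): NH2(0°)/Br(60°) gauche 0.9; iPr(120°)/Br(60°) gauche 1.0; iPr(120°)/CH2Cl(180°) gauche 1.4; Br(240°)/CH2Cl(180°) gauche 1.1 → 4.4 kcal/mol.
B has the highest total (4.4 kcal/mol).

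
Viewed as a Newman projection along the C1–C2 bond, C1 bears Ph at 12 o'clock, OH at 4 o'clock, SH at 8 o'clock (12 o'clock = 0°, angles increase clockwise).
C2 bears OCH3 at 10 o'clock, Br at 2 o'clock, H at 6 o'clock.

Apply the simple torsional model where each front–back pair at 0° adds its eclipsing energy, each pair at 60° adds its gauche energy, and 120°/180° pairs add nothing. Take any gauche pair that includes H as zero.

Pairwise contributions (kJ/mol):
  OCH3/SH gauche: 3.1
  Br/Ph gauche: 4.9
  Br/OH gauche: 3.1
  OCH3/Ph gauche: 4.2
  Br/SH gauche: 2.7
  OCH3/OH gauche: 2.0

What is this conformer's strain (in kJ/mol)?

15.3 kJ/mol

This conformer (staggered): Ph–OCH3 gauche, Ph–Br gauche, OH–Br gauche, SH–OCH3 gauche; 4.2 + 4.9 + 3.1 + 3.1 = 15.3 kJ/mol.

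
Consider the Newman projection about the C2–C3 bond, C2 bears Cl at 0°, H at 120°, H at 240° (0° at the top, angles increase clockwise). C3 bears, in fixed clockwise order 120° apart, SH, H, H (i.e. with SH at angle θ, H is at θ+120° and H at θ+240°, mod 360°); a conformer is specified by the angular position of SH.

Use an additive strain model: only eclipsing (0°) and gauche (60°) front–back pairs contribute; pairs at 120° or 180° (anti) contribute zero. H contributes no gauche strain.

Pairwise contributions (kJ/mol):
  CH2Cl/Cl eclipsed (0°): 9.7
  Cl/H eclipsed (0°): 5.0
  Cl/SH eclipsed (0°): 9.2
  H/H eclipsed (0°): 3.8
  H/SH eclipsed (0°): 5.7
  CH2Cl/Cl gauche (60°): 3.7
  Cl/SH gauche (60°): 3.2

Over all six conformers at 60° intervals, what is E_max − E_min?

16.8 kJ/mol

SH at 0° (eclipsed): Cl–SH eclipsed, H–H eclipsed, H–H eclipsed; 9.2 + 3.8 + 3.8 = 16.8 kJ/mol.
SH at 60° (staggered): Cl–SH gauche; 3.2 = 3.2 kJ/mol.
SH at 120° (eclipsed): Cl–H eclipsed, H–SH eclipsed, H–H eclipsed; 5.0 + 5.7 + 3.8 = 14.5 kJ/mol.
SH at 180° (staggered): no non-H gauche contacts → 0.0 kJ/mol.
SH at 240° (eclipsed): Cl–H eclipsed, H–H eclipsed, H–SH eclipsed; 5.0 + 3.8 + 5.7 = 14.5 kJ/mol.
SH at 300° (staggered): Cl–SH gauche; 3.2 = 3.2 kJ/mol.
Max at 0° (16.8 kJ/mol), min at 180° (0.0 kJ/mol); barrier = 16.8 kJ/mol.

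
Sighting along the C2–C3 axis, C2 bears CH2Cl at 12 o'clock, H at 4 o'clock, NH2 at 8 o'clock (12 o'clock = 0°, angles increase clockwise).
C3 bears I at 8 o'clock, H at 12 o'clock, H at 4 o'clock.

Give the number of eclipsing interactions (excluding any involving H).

1

Non-H eclipsing pairs: NH2(240°)/I(240°) — 1 interaction.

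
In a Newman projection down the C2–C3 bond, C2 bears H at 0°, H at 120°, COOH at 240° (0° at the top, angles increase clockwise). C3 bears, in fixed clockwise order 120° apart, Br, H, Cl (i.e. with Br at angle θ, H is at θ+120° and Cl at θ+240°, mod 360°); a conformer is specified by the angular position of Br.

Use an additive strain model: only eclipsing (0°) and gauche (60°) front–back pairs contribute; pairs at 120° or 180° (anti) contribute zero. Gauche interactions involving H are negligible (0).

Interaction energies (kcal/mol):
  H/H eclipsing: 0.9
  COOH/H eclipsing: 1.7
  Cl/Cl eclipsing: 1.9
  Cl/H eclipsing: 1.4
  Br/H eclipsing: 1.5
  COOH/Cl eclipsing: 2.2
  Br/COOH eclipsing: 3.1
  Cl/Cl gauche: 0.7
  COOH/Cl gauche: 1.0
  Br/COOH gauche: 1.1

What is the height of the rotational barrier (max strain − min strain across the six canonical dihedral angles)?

4.4 kcal/mol

Br at 0° (eclipsed): H–Br eclipsed, H–H eclipsed, COOH–Cl eclipsed; 1.5 + 0.9 + 2.2 = 4.6 kcal/mol.
Br at 60° (staggered): COOH–Cl gauche; 1.0 = 1.0 kcal/mol.
Br at 120° (eclipsed): H–Cl eclipsed, H–Br eclipsed, COOH–H eclipsed; 1.4 + 1.5 + 1.7 = 4.6 kcal/mol.
Br at 180° (staggered): COOH–Br gauche; 1.1 = 1.1 kcal/mol.
Br at 240° (eclipsed): H–H eclipsed, H–Cl eclipsed, COOH–Br eclipsed; 0.9 + 1.4 + 3.1 = 5.4 kcal/mol.
Br at 300° (staggered): COOH–Br gauche, COOH–Cl gauche; 1.1 + 1.0 = 2.1 kcal/mol.
Max at 240° (5.4 kcal/mol), min at 60° (1.0 kcal/mol); barrier = 4.4 kcal/mol.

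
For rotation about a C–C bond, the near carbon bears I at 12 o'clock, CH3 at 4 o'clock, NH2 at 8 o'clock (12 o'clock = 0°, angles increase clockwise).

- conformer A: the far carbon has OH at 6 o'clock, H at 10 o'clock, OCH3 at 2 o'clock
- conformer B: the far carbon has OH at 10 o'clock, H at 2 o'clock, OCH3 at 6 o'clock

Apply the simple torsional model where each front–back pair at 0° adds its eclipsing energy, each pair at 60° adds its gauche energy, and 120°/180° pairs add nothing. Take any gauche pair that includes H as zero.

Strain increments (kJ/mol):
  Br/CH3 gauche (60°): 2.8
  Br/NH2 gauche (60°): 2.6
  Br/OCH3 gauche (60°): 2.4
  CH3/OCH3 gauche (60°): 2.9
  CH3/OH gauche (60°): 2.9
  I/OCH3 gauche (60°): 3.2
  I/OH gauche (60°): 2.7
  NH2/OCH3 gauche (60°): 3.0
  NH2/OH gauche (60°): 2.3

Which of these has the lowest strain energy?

A (staggered): I(0°)/OCH3(60°) gauche 3.2; CH3(120°)/OH(180°) gauche 2.9; CH3(120°)/OCH3(60°) gauche 2.9; NH2(240°)/OH(180°) gauche 2.3 → 11.3 kJ/mol.
B (staggered): I(0°)/OH(300°) gauche 2.7; CH3(120°)/OCH3(180°) gauche 2.9; NH2(240°)/OH(300°) gauche 2.3; NH2(240°)/OCH3(180°) gauche 3.0 → 10.9 kJ/mol.
B has the lowest total (10.9 kJ/mol).

B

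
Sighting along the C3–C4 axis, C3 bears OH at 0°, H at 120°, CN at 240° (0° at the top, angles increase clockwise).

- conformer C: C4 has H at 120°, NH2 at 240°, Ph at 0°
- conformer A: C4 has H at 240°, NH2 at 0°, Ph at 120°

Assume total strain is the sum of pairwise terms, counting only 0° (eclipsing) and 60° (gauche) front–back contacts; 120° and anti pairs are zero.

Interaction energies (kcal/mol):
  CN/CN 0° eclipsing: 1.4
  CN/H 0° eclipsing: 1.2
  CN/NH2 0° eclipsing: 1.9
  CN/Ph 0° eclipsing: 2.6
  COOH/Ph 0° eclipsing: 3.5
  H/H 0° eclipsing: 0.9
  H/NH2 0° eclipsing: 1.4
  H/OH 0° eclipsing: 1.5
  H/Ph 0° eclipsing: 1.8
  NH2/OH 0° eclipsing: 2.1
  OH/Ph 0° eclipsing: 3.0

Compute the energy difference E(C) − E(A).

C (eclipsed): OH(0°)/Ph(0°) eclipsed 3.0; H(120°)/H(120°) eclipsed 0.9; CN(240°)/NH2(240°) eclipsed 1.9 → 5.8 kcal/mol.
A (eclipsed): OH(0°)/NH2(0°) eclipsed 2.1; H(120°)/Ph(120°) eclipsed 1.8; CN(240°)/H(240°) eclipsed 1.2 → 5.1 kcal/mol.
E(C) − E(A) = 5.8 − 5.1 = +0.7 kcal/mol.

+0.7 kcal/mol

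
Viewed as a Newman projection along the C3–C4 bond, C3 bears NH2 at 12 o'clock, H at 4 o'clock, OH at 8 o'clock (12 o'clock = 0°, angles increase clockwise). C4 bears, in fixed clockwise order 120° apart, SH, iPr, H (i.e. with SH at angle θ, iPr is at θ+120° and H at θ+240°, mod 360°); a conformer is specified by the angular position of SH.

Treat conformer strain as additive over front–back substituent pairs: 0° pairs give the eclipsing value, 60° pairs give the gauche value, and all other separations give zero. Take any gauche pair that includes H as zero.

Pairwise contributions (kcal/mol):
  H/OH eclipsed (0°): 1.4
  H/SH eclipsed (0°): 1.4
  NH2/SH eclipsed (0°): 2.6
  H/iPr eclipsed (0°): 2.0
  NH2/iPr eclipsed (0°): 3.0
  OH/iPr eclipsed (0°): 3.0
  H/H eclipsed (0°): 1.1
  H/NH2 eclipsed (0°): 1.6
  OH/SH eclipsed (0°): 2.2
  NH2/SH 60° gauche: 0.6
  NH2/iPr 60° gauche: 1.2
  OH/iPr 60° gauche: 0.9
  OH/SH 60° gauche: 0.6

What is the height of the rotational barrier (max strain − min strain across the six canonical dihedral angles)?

SH at 0° (eclipsed): NH2–SH eclipsed, H–iPr eclipsed, OH–H eclipsed; 2.6 + 2.0 + 1.4 = 6.0 kcal/mol.
SH at 60° (staggered): NH2–SH gauche, OH–iPr gauche; 0.6 + 0.9 = 1.5 kcal/mol.
SH at 120° (eclipsed): NH2–H eclipsed, H–SH eclipsed, OH–iPr eclipsed; 1.6 + 1.4 + 3.0 = 6.0 kcal/mol.
SH at 180° (staggered): NH2–iPr gauche, OH–SH gauche, OH–iPr gauche; 1.2 + 0.6 + 0.9 = 2.7 kcal/mol.
SH at 240° (eclipsed): NH2–iPr eclipsed, H–H eclipsed, OH–SH eclipsed; 3.0 + 1.1 + 2.2 = 6.3 kcal/mol.
SH at 300° (staggered): NH2–SH gauche, NH2–iPr gauche, OH–SH gauche; 0.6 + 1.2 + 0.6 = 2.4 kcal/mol.
Max at 240° (6.3 kcal/mol), min at 60° (1.5 kcal/mol); barrier = 4.8 kcal/mol.

4.8 kcal/mol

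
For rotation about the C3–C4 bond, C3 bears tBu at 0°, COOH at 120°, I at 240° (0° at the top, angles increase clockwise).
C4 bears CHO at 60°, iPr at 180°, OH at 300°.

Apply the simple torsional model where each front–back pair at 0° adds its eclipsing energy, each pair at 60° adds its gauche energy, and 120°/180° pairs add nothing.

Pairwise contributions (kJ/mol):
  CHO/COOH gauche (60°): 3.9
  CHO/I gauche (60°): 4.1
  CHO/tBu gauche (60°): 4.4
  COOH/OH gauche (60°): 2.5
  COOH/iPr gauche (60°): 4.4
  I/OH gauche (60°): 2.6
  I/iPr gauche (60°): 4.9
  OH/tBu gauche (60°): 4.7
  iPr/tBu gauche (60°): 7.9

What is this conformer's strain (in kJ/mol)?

24.9 kJ/mol

This conformer (staggered): tBu(0°)/CHO(60°) gauche 4.4; tBu(0°)/OH(300°) gauche 4.7; COOH(120°)/CHO(60°) gauche 3.9; COOH(120°)/iPr(180°) gauche 4.4; I(240°)/iPr(180°) gauche 4.9; I(240°)/OH(300°) gauche 2.6 → 24.9 kJ/mol.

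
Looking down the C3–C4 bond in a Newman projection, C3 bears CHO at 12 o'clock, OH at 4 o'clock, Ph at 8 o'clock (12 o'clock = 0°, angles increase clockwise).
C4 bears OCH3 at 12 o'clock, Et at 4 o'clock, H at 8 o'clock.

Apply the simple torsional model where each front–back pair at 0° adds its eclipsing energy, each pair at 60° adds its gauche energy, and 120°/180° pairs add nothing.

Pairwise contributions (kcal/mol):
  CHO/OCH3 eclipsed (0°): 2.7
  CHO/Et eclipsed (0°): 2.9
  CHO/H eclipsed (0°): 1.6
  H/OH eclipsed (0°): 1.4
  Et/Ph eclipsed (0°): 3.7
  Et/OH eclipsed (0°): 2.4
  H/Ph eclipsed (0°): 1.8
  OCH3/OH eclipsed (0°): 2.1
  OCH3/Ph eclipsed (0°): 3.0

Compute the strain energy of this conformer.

This conformer (eclipsed): CHO–OCH3 eclipsed, OH–Et eclipsed, Ph–H eclipsed; 2.7 + 2.4 + 1.8 = 6.9 kcal/mol.

6.9 kcal/mol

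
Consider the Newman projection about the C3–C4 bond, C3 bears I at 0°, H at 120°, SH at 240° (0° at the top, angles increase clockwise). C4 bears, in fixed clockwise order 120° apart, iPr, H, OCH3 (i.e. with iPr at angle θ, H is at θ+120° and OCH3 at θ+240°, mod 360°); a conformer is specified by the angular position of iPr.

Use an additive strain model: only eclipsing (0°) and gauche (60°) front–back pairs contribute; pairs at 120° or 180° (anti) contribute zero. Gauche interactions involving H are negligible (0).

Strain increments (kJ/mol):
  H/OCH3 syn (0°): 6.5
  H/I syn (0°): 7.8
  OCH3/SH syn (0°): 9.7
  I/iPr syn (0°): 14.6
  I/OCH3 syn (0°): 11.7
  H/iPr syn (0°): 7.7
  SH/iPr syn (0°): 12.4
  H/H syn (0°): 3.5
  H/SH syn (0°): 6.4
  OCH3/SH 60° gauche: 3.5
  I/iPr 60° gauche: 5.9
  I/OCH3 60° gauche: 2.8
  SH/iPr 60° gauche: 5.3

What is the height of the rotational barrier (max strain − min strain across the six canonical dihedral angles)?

19.7 kJ/mol

iPr at 0° is eclipsed. I at 0° is eclipsed with iPr at 0° (14.6); H at 120° is eclipsed with H at 120° (3.5); SH at 240° is eclipsed with OCH3 at 240° (9.7). Total 27.8 kJ/mol.
iPr at 60° is staggered. I at 0° is gauche with iPr at 60° (5.9); I at 0° is gauche with OCH3 at 300° (2.8); SH at 240° is gauche with OCH3 at 300° (3.5). Total 12.2 kJ/mol.
iPr at 120° is eclipsed. I at 0° is eclipsed with OCH3 at 0° (11.7); H at 120° is eclipsed with iPr at 120° (7.7); SH at 240° is eclipsed with H at 240° (6.4). Total 25.8 kJ/mol.
iPr at 180° is staggered. I at 0° is gauche with OCH3 at 60° (2.8); SH at 240° is gauche with iPr at 180° (5.3). Total 8.1 kJ/mol.
iPr at 240° is eclipsed. I at 0° is eclipsed with H at 0° (7.8); H at 120° is eclipsed with OCH3 at 120° (6.5); SH at 240° is eclipsed with iPr at 240° (12.4). Total 26.7 kJ/mol.
iPr at 300° is staggered. I at 0° is gauche with iPr at 300° (5.9); SH at 240° is gauche with iPr at 300° (5.3); SH at 240° is gauche with OCH3 at 180° (3.5). Total 14.7 kJ/mol.
Max at 0° (27.8 kJ/mol), min at 180° (8.1 kJ/mol); barrier = 19.7 kJ/mol.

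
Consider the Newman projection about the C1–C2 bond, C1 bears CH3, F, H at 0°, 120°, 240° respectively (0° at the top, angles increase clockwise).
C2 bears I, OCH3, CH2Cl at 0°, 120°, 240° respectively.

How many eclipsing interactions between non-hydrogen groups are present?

2

Non-H eclipsing pairs: CH3(0°)/I(0°); F(120°)/OCH3(120°) — 2 interactions.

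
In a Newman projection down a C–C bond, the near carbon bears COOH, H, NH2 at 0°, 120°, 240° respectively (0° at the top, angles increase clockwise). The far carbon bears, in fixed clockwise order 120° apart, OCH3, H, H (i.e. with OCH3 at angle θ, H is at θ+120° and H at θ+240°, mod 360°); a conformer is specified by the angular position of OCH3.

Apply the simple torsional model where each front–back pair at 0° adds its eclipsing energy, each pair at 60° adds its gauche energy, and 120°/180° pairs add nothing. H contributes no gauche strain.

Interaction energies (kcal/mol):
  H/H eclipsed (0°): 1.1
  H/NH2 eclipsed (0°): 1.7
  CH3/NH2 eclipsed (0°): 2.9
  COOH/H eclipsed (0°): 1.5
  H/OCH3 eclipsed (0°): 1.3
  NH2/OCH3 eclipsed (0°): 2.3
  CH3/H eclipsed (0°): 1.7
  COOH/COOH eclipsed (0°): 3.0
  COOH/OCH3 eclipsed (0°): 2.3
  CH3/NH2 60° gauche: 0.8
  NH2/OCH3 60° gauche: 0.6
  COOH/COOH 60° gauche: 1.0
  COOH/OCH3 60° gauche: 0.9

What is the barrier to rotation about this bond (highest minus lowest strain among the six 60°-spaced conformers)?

OCH3 at 0° (eclipsed): COOH–OCH3 eclipsed, H–H eclipsed, NH2–H eclipsed; 2.3 + 1.1 + 1.7 = 5.1 kcal/mol.
OCH3 at 60° (staggered): COOH–OCH3 gauche; 0.9 = 0.9 kcal/mol.
OCH3 at 120° (eclipsed): COOH–H eclipsed, H–OCH3 eclipsed, NH2–H eclipsed; 1.5 + 1.3 + 1.7 = 4.5 kcal/mol.
OCH3 at 180° (staggered): NH2–OCH3 gauche; 0.6 = 0.6 kcal/mol.
OCH3 at 240° (eclipsed): COOH–H eclipsed, H–H eclipsed, NH2–OCH3 eclipsed; 1.5 + 1.1 + 2.3 = 4.9 kcal/mol.
OCH3 at 300° (staggered): COOH–OCH3 gauche, NH2–OCH3 gauche; 0.9 + 0.6 = 1.5 kcal/mol.
Max at 0° (5.1 kcal/mol), min at 180° (0.6 kcal/mol); barrier = 4.5 kcal/mol.

4.5 kcal/mol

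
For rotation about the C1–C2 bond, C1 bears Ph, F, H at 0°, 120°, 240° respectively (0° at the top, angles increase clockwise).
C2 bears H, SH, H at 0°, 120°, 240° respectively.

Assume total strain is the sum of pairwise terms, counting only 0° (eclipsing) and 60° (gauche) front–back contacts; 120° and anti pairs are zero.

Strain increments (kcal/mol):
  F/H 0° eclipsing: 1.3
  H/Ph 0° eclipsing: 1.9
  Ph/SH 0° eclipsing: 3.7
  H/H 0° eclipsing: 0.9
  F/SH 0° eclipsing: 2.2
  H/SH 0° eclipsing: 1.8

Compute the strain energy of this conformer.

5.0 kcal/mol

This conformer (eclipsed): Ph–H eclipsed, F–SH eclipsed, H–H eclipsed; 1.9 + 2.2 + 0.9 = 5.0 kcal/mol.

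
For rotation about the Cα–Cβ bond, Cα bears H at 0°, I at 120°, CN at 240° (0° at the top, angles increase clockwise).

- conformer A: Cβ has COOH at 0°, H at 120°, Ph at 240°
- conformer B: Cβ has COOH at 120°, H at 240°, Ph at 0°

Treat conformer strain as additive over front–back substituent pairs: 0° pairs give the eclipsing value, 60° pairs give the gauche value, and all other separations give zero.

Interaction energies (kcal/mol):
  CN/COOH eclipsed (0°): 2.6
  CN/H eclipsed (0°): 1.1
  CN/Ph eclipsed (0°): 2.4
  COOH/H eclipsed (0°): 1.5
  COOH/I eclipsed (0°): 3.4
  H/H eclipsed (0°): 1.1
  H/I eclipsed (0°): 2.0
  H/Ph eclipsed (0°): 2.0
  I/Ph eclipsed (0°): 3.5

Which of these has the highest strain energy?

A (eclipsed): H–COOH eclipsed, I–H eclipsed, CN–Ph eclipsed; 1.5 + 2.0 + 2.4 = 5.9 kcal/mol.
B (eclipsed): H–Ph eclipsed, I–COOH eclipsed, CN–H eclipsed; 2.0 + 3.4 + 1.1 = 6.5 kcal/mol.
B has the highest total (6.5 kcal/mol).

B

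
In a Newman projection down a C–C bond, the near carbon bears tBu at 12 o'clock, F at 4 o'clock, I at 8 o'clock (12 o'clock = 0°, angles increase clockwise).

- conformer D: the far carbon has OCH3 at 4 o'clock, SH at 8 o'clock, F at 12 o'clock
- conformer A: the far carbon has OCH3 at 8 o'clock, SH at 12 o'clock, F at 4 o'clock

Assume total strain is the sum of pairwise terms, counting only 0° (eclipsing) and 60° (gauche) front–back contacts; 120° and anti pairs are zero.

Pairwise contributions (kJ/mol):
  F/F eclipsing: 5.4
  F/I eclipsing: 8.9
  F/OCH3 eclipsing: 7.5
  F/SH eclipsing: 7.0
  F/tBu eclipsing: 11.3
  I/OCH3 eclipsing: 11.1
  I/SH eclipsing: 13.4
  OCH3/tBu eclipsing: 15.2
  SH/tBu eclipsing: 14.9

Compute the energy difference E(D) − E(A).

D is eclipsed. tBu at 0° is eclipsed with F at 0° (11.3); F at 120° is eclipsed with OCH3 at 120° (7.5); I at 240° is eclipsed with SH at 240° (13.4). Total 32.2 kJ/mol.
A is eclipsed. tBu at 0° is eclipsed with SH at 0° (14.9); F at 120° is eclipsed with F at 120° (5.4); I at 240° is eclipsed with OCH3 at 240° (11.1). Total 31.4 kJ/mol.
E(D) − E(A) = 32.2 − 31.4 = +0.8 kJ/mol.

+0.8 kJ/mol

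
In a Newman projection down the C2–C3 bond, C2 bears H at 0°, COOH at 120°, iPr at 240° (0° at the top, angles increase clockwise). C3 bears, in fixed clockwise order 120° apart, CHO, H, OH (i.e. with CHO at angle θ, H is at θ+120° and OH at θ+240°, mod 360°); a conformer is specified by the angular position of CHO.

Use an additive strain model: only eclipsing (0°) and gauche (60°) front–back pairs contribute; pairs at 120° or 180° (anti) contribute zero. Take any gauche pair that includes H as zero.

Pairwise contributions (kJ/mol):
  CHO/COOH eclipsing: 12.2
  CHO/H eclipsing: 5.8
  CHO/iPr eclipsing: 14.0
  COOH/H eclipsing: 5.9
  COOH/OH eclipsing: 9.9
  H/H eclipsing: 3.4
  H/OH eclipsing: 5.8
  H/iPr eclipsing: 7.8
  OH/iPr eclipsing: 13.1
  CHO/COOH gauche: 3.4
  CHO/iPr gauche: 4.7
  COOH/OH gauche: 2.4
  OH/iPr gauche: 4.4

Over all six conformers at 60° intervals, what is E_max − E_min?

19.5 kJ/mol

CHO at 0° is eclipsed. H at 0° is eclipsed with CHO at 0° (5.8); COOH at 120° is eclipsed with H at 120° (5.9); iPr at 240° is eclipsed with OH at 240° (13.1). Total 24.8 kJ/mol.
CHO at 60° is staggered. COOH at 120° is gauche with CHO at 60° (3.4); iPr at 240° is gauche with OH at 300° (4.4). Total 7.8 kJ/mol.
CHO at 120° is eclipsed. H at 0° is eclipsed with OH at 0° (5.8); COOH at 120° is eclipsed with CHO at 120° (12.2); iPr at 240° is eclipsed with H at 240° (7.8). Total 25.8 kJ/mol.
CHO at 180° is staggered. COOH at 120° is gauche with CHO at 180° (3.4); COOH at 120° is gauche with OH at 60° (2.4); iPr at 240° is gauche with CHO at 180° (4.7). Total 10.5 kJ/mol.
CHO at 240° is eclipsed. H at 0° is eclipsed with H at 0° (3.4); COOH at 120° is eclipsed with OH at 120° (9.9); iPr at 240° is eclipsed with CHO at 240° (14.0). Total 27.3 kJ/mol.
CHO at 300° is staggered. COOH at 120° is gauche with OH at 180° (2.4); iPr at 240° is gauche with CHO at 300° (4.7); iPr at 240° is gauche with OH at 180° (4.4). Total 11.5 kJ/mol.
Max at 240° (27.3 kJ/mol), min at 60° (7.8 kJ/mol); barrier = 19.5 kJ/mol.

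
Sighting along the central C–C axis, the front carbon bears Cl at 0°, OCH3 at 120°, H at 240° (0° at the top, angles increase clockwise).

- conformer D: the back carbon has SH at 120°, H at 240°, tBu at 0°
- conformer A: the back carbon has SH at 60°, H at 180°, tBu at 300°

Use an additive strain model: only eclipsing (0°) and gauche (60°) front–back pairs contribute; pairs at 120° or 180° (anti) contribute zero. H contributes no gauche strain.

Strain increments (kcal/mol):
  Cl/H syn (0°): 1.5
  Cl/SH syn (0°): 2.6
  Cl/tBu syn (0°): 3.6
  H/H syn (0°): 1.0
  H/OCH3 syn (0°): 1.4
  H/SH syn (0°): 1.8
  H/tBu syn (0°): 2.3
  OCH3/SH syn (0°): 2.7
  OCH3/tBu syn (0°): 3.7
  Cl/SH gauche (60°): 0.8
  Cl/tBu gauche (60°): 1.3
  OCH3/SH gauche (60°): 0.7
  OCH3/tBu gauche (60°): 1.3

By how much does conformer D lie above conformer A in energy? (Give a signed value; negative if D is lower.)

D (eclipsed): Cl–tBu eclipsed, OCH3–SH eclipsed, H–H eclipsed; 3.6 + 2.7 + 1.0 = 7.3 kcal/mol.
A (staggered): Cl–SH gauche, Cl–tBu gauche, OCH3–SH gauche; 0.8 + 1.3 + 0.7 = 2.8 kcal/mol.
E(D) − E(A) = 7.3 − 2.8 = +4.5 kcal/mol.

+4.5 kcal/mol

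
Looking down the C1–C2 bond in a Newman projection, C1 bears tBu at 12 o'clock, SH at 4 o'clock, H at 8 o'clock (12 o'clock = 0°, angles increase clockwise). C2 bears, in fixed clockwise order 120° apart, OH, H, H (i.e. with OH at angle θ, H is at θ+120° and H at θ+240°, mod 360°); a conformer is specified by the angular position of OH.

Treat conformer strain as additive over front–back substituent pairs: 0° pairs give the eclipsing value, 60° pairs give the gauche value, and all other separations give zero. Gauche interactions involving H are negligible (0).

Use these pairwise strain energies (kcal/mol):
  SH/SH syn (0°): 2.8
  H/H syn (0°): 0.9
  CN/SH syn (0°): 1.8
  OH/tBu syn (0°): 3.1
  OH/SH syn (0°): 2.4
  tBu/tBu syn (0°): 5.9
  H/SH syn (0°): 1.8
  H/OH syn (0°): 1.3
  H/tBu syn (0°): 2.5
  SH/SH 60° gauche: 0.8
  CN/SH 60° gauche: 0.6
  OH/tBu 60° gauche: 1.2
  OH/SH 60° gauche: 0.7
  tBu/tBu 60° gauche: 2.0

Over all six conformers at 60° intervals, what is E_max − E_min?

5.1 kcal/mol

OH at 0° (eclipsed): tBu–OH eclipsed, SH–H eclipsed, H–H eclipsed; 3.1 + 1.8 + 0.9 = 5.8 kcal/mol.
OH at 60° (staggered): tBu–OH gauche, SH–OH gauche; 1.2 + 0.7 = 1.9 kcal/mol.
OH at 120° (eclipsed): tBu–H eclipsed, SH–OH eclipsed, H–H eclipsed; 2.5 + 2.4 + 0.9 = 5.8 kcal/mol.
OH at 180° (staggered): SH–OH gauche; 0.7 = 0.7 kcal/mol.
OH at 240° (eclipsed): tBu–H eclipsed, SH–H eclipsed, H–OH eclipsed; 2.5 + 1.8 + 1.3 = 5.6 kcal/mol.
OH at 300° (staggered): tBu–OH gauche; 1.2 = 1.2 kcal/mol.
Max at 0° (5.8 kcal/mol), min at 180° (0.7 kcal/mol); barrier = 5.1 kcal/mol.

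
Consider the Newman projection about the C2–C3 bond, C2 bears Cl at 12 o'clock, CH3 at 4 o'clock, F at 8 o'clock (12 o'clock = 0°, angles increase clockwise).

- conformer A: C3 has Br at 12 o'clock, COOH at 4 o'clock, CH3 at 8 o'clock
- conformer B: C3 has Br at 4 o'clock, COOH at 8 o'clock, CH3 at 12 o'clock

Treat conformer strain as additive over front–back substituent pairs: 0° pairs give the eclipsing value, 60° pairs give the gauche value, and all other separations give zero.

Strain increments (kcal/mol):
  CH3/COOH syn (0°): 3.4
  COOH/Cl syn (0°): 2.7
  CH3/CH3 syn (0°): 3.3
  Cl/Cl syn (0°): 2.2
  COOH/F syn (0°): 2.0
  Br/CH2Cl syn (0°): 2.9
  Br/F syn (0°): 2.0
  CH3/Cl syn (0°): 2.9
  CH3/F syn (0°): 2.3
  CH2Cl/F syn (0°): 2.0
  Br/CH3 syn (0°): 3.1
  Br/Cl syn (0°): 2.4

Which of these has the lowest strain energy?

B

A (eclipsed): Cl(0°)/Br(0°) eclipsed 2.4; CH3(120°)/COOH(120°) eclipsed 3.4; F(240°)/CH3(240°) eclipsed 2.3 → 8.1 kcal/mol.
B (eclipsed): Cl(0°)/CH3(0°) eclipsed 2.9; CH3(120°)/Br(120°) eclipsed 3.1; F(240°)/COOH(240°) eclipsed 2.0 → 8.0 kcal/mol.
B has the lowest total (8.0 kcal/mol).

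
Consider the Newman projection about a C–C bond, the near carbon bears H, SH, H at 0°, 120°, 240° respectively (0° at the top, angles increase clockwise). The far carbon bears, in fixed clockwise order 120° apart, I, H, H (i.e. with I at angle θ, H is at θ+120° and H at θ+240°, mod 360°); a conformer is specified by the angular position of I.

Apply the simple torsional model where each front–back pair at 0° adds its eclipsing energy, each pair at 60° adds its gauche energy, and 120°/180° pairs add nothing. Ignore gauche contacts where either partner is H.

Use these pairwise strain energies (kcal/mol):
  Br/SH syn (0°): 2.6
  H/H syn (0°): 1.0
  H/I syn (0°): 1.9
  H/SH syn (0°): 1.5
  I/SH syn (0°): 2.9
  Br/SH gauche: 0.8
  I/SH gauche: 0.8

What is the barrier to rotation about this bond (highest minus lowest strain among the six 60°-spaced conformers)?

4.9 kcal/mol

I at 0° (eclipsed): H(0°)/I(0°) eclipsed 1.9; SH(120°)/H(120°) eclipsed 1.5; H(240°)/H(240°) eclipsed 1.0 → 4.4 kcal/mol.
I at 60° (staggered): SH(120°)/I(60°) gauche 0.8 → 0.8 kcal/mol.
I at 120° (eclipsed): H(0°)/H(0°) eclipsed 1.0; SH(120°)/I(120°) eclipsed 2.9; H(240°)/H(240°) eclipsed 1.0 → 4.9 kcal/mol.
I at 180° (staggered): SH(120°)/I(180°) gauche 0.8 → 0.8 kcal/mol.
I at 240° (eclipsed): H(0°)/H(0°) eclipsed 1.0; SH(120°)/H(120°) eclipsed 1.5; H(240°)/I(240°) eclipsed 1.9 → 4.4 kcal/mol.
I at 300° (staggered): no non-H gauche contacts → 0.0 kcal/mol.
Max at 120° (4.9 kcal/mol), min at 300° (0.0 kcal/mol); barrier = 4.9 kcal/mol.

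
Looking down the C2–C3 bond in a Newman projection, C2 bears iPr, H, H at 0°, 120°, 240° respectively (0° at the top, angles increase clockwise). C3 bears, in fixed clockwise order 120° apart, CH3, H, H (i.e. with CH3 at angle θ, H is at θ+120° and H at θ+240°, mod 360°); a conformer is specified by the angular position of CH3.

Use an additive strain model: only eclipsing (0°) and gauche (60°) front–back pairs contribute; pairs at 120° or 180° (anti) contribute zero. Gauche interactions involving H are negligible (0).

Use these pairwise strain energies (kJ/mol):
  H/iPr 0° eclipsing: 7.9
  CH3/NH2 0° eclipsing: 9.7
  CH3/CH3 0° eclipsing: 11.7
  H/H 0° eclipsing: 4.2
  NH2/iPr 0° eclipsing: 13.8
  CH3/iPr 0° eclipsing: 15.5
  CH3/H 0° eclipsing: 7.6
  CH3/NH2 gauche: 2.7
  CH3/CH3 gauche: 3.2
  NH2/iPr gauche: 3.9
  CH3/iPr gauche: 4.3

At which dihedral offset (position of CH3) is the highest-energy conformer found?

CH3 at 0° is eclipsed. iPr at 0° is eclipsed with CH3 at 0° (15.5); H at 120° is eclipsed with H at 120° (4.2); H at 240° is eclipsed with H at 240° (4.2). Total 23.9 kJ/mol.
CH3 at 60° is staggered. iPr at 0° is gauche with CH3 at 60° (4.3). Total 4.3 kJ/mol.
CH3 at 120° is eclipsed. iPr at 0° is eclipsed with H at 0° (7.9); H at 120° is eclipsed with CH3 at 120° (7.6); H at 240° is eclipsed with H at 240° (4.2). Total 19.7 kJ/mol.
CH3 at 180° (staggered): no non-H gauche contacts → 0.0 kJ/mol.
CH3 at 240° is eclipsed. iPr at 0° is eclipsed with H at 0° (7.9); H at 120° is eclipsed with H at 120° (4.2); H at 240° is eclipsed with CH3 at 240° (7.6). Total 19.7 kJ/mol.
CH3 at 300° is staggered. iPr at 0° is gauche with CH3 at 300° (4.3). Total 4.3 kJ/mol.
The maximum (23.9 kJ/mol) occurs with CH3 at 0°.

0°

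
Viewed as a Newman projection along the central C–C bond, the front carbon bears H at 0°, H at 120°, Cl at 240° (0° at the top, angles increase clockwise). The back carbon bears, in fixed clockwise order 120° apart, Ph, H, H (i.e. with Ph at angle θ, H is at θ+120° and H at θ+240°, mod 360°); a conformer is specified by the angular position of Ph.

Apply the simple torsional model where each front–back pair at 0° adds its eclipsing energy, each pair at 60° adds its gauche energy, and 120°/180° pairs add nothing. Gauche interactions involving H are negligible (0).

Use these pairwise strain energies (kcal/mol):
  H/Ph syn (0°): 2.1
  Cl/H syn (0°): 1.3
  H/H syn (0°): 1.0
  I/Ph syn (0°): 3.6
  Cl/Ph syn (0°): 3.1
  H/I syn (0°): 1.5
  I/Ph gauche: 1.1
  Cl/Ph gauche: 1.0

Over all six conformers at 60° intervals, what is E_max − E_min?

Ph at 0° (eclipsed): H–Ph eclipsed, H–H eclipsed, Cl–H eclipsed; 2.1 + 1.0 + 1.3 = 4.4 kcal/mol.
Ph at 60° (staggered): no non-H gauche contacts → 0.0 kcal/mol.
Ph at 120° (eclipsed): H–H eclipsed, H–Ph eclipsed, Cl–H eclipsed; 1.0 + 2.1 + 1.3 = 4.4 kcal/mol.
Ph at 180° (staggered): Cl–Ph gauche; 1.0 = 1.0 kcal/mol.
Ph at 240° (eclipsed): H–H eclipsed, H–H eclipsed, Cl–Ph eclipsed; 1.0 + 1.0 + 3.1 = 5.1 kcal/mol.
Ph at 300° (staggered): Cl–Ph gauche; 1.0 = 1.0 kcal/mol.
Max at 240° (5.1 kcal/mol), min at 60° (0.0 kcal/mol); barrier = 5.1 kcal/mol.

5.1 kcal/mol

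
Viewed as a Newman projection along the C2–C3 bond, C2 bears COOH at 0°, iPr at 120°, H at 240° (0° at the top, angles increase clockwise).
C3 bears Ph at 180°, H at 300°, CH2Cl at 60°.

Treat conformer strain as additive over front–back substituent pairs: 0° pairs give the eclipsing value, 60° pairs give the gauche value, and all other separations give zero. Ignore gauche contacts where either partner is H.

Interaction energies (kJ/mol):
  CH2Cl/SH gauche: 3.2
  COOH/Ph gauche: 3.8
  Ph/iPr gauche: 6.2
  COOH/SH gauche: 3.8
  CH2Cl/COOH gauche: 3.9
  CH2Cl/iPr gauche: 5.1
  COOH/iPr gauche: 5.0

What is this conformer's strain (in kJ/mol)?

This conformer (staggered): COOH–CH2Cl gauche, iPr–Ph gauche, iPr–CH2Cl gauche; 3.9 + 6.2 + 5.1 = 15.2 kJ/mol.

15.2 kJ/mol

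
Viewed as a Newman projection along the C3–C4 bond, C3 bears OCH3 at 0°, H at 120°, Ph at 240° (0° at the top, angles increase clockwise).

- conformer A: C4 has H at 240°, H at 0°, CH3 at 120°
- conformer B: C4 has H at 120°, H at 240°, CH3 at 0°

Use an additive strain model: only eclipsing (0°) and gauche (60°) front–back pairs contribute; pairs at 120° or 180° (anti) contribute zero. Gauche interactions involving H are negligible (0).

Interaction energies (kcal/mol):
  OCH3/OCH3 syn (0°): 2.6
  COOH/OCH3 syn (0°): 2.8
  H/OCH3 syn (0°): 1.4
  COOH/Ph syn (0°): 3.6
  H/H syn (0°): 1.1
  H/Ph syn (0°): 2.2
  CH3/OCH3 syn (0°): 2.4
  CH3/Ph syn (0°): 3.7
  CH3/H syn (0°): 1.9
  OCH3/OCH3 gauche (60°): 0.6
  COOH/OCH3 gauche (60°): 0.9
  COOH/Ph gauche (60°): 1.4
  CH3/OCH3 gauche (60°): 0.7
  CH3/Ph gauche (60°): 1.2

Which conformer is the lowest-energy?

A

A is eclipsed. OCH3 at 0° is eclipsed with H at 0° (1.4); H at 120° is eclipsed with CH3 at 120° (1.9); Ph at 240° is eclipsed with H at 240° (2.2). Total 5.5 kcal/mol.
B is eclipsed. OCH3 at 0° is eclipsed with CH3 at 0° (2.4); H at 120° is eclipsed with H at 120° (1.1); Ph at 240° is eclipsed with H at 240° (2.2). Total 5.7 kcal/mol.
A has the lowest total (5.5 kcal/mol).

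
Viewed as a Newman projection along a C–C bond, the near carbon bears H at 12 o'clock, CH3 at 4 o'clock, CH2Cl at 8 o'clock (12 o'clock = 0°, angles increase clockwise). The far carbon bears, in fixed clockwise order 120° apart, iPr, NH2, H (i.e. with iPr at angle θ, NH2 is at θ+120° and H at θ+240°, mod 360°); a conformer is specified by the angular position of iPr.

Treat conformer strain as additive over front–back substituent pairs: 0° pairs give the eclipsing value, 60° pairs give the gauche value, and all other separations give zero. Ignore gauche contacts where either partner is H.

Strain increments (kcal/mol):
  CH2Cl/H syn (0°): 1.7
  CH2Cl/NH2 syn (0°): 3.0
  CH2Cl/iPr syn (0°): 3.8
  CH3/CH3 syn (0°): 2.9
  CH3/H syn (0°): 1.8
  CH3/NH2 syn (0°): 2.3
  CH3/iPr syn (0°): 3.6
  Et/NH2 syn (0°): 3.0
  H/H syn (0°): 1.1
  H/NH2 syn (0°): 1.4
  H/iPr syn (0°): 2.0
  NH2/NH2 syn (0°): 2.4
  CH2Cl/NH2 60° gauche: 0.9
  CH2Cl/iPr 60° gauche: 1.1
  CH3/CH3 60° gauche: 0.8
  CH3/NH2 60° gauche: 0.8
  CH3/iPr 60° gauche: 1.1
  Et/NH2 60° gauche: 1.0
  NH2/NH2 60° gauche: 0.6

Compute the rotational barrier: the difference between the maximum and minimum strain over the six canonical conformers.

5.8 kcal/mol

iPr at 0° is eclipsed. H at 0° is eclipsed with iPr at 0° (2.0); CH3 at 120° is eclipsed with NH2 at 120° (2.3); CH2Cl at 240° is eclipsed with H at 240° (1.7). Total 6.0 kcal/mol.
iPr at 60° is staggered. CH3 at 120° is gauche with iPr at 60° (1.1); CH3 at 120° is gauche with NH2 at 180° (0.8); CH2Cl at 240° is gauche with NH2 at 180° (0.9). Total 2.8 kcal/mol.
iPr at 120° is eclipsed. H at 0° is eclipsed with H at 0° (1.1); CH3 at 120° is eclipsed with iPr at 120° (3.6); CH2Cl at 240° is eclipsed with NH2 at 240° (3.0). Total 7.7 kcal/mol.
iPr at 180° is staggered. CH3 at 120° is gauche with iPr at 180° (1.1); CH2Cl at 240° is gauche with iPr at 180° (1.1); CH2Cl at 240° is gauche with NH2 at 300° (0.9). Total 3.1 kcal/mol.
iPr at 240° is eclipsed. H at 0° is eclipsed with NH2 at 0° (1.4); CH3 at 120° is eclipsed with H at 120° (1.8); CH2Cl at 240° is eclipsed with iPr at 240° (3.8). Total 7.0 kcal/mol.
iPr at 300° is staggered. CH3 at 120° is gauche with NH2 at 60° (0.8); CH2Cl at 240° is gauche with iPr at 300° (1.1). Total 1.9 kcal/mol.
Max at 120° (7.7 kcal/mol), min at 300° (1.9 kcal/mol); barrier = 5.8 kcal/mol.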